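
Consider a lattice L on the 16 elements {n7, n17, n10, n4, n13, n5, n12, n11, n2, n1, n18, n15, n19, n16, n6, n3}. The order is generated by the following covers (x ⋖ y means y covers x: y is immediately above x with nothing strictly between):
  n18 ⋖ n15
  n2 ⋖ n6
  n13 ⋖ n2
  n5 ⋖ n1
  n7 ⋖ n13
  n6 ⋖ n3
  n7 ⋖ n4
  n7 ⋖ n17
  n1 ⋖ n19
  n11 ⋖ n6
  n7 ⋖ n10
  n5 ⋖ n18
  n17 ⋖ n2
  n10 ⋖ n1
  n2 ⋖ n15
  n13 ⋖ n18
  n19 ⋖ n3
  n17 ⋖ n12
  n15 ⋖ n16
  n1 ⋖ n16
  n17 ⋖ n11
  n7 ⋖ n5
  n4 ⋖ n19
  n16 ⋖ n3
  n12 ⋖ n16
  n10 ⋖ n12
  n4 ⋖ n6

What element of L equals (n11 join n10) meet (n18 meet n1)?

n5

n11 ∨ n10 = n3
n18 ∧ n1 = n5
n3 ∧ n5 = n5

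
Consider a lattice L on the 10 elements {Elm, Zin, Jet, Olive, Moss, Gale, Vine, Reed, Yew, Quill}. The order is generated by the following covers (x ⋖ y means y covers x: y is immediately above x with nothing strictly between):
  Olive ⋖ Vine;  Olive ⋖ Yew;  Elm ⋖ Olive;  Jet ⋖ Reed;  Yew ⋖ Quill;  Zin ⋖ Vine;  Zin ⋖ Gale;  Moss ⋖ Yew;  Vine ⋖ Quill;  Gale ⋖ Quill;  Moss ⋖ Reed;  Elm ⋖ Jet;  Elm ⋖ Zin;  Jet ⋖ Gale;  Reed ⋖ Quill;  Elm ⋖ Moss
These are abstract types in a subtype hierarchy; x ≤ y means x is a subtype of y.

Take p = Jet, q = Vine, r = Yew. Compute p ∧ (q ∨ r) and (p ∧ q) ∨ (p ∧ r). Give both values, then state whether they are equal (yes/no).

q ∨ r = Quill, so p ∧ (q ∨ r) = Jet ∧ Quill = Jet.
p ∧ q = Elm and p ∧ r = Elm, so (p ∧ q) ∨ (p ∧ r) = Elm ∨ Elm = Elm.
Equal: no.

Jet; Elm; no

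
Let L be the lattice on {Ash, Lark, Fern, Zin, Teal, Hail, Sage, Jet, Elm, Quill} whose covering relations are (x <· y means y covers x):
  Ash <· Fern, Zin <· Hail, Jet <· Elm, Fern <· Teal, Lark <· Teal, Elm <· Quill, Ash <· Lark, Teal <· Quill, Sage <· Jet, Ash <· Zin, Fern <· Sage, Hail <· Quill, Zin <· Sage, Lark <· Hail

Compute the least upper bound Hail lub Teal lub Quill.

Common upper bounds of {Hail, Teal, Quill}: Quill.
The least among these is Quill.

Quill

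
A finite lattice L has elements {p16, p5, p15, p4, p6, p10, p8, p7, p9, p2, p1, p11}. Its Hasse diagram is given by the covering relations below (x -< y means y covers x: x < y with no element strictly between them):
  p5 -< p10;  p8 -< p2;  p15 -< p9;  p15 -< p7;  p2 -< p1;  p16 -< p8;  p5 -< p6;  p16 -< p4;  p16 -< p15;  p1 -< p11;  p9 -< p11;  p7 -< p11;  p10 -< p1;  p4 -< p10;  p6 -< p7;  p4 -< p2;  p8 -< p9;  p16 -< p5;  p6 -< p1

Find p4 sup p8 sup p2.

Common upper bounds of {p4, p8, p2}: p1, p11, p2.
The least among these is p2.

p2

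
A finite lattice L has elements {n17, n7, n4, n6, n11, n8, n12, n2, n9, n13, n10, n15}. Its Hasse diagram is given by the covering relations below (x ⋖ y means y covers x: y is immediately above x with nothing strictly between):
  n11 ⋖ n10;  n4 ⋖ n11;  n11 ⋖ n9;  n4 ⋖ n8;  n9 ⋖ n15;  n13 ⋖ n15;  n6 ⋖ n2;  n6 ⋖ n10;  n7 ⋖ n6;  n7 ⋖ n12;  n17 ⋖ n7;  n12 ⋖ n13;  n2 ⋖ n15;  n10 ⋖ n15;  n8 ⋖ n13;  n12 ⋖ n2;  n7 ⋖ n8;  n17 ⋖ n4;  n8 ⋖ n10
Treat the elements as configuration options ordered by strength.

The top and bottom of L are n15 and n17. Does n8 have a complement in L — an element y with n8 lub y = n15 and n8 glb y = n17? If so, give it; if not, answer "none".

For every candidate y, either n8 ∨ y ≠ n15 or n8 ∧ y ≠ n17; no complement exists.

none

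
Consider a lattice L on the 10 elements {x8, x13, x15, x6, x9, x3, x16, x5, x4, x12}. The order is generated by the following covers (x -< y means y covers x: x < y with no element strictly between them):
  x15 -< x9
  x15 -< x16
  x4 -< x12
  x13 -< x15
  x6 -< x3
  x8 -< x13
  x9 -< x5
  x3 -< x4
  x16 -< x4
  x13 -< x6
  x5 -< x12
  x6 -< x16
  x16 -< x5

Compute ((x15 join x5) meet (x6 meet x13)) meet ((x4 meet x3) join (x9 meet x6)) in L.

x13

x15 ∨ x5 = x5
x6 ∧ x13 = x13
x5 ∧ x13 = x13
x4 ∧ x3 = x3
x9 ∧ x6 = x13
x3 ∨ x13 = x3
x13 ∧ x3 = x13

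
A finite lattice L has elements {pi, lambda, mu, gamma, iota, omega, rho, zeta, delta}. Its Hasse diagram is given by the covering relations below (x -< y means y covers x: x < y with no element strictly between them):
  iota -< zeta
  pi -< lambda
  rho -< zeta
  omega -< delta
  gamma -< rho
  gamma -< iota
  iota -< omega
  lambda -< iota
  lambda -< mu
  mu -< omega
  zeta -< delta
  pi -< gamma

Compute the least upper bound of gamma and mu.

omega

Common upper bounds of {gamma, mu}: delta, omega.
The least among these is omega.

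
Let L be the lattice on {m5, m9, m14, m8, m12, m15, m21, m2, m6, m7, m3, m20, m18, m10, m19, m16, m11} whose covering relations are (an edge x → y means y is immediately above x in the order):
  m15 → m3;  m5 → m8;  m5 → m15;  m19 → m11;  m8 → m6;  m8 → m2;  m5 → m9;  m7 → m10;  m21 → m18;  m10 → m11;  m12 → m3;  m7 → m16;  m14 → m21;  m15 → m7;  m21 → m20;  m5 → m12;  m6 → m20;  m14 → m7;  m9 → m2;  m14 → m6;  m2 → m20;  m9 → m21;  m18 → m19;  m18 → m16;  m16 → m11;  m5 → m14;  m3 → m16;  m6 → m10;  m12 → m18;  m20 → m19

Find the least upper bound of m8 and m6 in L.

Common upper bounds of {m8, m6}: m10, m11, m19, m20, m6.
The least among these is m6.

m6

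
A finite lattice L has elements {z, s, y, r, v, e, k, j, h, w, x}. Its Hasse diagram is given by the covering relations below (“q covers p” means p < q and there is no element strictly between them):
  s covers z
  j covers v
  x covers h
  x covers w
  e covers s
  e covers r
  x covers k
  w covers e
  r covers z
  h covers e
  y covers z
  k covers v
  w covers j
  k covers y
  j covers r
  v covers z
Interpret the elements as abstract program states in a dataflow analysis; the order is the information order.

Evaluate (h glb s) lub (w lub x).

h ∧ s = s
w ∨ x = x
s ∨ x = x

x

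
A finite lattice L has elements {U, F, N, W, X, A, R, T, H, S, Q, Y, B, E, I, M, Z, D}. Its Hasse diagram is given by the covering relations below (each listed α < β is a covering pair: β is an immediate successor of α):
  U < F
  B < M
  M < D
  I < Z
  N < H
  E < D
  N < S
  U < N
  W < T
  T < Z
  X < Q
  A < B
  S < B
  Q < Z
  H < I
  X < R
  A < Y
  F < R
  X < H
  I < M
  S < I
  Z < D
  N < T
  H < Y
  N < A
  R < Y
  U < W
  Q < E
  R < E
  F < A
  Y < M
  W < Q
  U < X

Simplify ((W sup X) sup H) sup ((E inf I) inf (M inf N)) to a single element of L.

W ∨ X = Q
Q ∨ H = Z
E ∧ I = X
M ∧ N = N
X ∧ N = U
Z ∨ U = Z

Z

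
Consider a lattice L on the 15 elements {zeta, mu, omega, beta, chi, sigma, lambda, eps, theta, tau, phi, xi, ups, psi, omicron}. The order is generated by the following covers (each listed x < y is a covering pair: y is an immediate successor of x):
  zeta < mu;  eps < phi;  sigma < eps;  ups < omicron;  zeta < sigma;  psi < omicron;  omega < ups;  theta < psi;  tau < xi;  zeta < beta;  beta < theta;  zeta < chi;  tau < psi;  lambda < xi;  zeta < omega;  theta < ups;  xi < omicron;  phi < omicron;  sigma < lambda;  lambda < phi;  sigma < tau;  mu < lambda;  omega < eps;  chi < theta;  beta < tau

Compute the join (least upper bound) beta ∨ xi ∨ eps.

omicron

Common upper bounds of {beta, xi, eps}: omicron.
The least among these is omicron.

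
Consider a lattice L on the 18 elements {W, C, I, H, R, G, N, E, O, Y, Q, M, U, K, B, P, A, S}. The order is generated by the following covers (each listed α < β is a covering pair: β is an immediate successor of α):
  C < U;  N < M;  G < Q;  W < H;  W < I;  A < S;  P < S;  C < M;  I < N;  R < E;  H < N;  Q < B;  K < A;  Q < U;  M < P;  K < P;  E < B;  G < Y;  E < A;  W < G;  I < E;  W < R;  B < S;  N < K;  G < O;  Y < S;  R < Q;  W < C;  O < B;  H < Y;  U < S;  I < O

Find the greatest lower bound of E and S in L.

E

Common lower bounds of {E, S}: E, I, R, W.
The greatest among these is E.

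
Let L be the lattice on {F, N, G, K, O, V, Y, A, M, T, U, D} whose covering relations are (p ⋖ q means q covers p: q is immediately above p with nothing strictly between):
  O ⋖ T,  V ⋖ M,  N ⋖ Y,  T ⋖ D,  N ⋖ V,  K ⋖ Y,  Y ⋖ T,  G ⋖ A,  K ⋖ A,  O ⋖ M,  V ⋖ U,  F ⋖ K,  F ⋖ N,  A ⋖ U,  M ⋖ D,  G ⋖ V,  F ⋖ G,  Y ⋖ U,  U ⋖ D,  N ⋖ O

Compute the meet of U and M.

Common lower bounds of {U, M}: F, G, N, V.
The greatest among these is V.

V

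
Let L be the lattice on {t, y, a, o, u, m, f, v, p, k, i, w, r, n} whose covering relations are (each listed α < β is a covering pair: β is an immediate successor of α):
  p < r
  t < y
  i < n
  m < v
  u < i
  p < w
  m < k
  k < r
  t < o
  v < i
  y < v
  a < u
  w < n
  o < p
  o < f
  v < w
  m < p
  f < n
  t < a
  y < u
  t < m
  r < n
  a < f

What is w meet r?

p

Common lower bounds of {w, r}: m, o, p, t.
The greatest among these is p.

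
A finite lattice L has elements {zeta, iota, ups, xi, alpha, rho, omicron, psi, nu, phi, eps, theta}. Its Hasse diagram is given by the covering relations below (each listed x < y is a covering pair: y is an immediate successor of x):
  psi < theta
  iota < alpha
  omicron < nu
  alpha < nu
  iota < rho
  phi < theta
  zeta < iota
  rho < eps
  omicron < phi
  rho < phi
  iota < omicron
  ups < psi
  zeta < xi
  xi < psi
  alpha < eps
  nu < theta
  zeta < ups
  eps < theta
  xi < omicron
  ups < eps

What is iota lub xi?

Common upper bounds of {iota, xi}: nu, omicron, phi, theta.
The least among these is omicron.

omicron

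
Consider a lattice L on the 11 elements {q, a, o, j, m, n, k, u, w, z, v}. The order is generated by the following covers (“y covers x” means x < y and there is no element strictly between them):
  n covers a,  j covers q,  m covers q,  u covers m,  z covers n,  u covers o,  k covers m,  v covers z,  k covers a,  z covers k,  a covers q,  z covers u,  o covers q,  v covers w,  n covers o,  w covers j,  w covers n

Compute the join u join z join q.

z

Common upper bounds of {u, z, q}: v, z.
The least among these is z.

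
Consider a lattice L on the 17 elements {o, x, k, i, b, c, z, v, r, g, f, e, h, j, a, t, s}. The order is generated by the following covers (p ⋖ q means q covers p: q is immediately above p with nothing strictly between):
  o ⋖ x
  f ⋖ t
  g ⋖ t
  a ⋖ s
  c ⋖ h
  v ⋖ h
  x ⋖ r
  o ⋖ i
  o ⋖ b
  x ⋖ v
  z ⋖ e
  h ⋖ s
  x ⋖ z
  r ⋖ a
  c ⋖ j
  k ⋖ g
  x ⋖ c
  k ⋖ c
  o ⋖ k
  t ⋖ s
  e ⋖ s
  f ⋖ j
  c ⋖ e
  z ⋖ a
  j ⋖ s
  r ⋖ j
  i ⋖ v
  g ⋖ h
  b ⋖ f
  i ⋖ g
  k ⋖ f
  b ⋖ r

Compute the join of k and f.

Common upper bounds of {k, f}: f, j, s, t.
The least among these is f.

f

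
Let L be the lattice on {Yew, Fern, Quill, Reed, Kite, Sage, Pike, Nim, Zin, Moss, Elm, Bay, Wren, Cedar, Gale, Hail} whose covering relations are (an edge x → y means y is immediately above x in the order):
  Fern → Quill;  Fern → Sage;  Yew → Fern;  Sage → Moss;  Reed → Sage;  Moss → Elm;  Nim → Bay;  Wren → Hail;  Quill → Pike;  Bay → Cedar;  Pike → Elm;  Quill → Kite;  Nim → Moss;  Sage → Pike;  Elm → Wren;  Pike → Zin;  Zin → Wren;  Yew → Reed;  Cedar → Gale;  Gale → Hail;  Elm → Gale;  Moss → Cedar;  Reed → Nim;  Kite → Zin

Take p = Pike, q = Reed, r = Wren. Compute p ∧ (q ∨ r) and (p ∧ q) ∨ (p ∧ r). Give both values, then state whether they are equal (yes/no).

Pike; Pike; yes

q ∨ r = Wren, so p ∧ (q ∨ r) = Pike ∧ Wren = Pike.
p ∧ q = Reed and p ∧ r = Pike, so (p ∧ q) ∨ (p ∧ r) = Reed ∨ Pike = Pike.
Equal: yes.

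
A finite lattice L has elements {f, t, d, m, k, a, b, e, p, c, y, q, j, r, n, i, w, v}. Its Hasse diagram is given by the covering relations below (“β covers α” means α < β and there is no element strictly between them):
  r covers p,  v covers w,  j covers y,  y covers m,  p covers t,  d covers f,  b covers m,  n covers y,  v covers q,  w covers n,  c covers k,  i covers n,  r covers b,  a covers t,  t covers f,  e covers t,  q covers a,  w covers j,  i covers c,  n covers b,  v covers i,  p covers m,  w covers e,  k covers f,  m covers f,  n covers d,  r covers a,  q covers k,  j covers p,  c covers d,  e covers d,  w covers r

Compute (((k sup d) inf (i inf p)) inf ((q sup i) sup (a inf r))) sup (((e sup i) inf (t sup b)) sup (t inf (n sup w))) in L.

k ∨ d = c
i ∧ p = m
c ∧ m = f
q ∨ i = v
a ∧ r = a
v ∨ a = v
f ∧ v = f
e ∨ i = v
t ∨ b = r
v ∧ r = r
n ∨ w = w
t ∧ w = t
r ∨ t = r
f ∨ r = r

r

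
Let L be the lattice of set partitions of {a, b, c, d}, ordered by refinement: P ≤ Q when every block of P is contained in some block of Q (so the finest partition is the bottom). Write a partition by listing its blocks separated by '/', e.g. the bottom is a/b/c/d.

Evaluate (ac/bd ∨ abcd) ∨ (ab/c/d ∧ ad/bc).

abcd

ac/bd ∨ abcd = abcd
ab/c/d ∧ ad/bc = a/b/c/d
abcd ∨ a/b/c/d = abcd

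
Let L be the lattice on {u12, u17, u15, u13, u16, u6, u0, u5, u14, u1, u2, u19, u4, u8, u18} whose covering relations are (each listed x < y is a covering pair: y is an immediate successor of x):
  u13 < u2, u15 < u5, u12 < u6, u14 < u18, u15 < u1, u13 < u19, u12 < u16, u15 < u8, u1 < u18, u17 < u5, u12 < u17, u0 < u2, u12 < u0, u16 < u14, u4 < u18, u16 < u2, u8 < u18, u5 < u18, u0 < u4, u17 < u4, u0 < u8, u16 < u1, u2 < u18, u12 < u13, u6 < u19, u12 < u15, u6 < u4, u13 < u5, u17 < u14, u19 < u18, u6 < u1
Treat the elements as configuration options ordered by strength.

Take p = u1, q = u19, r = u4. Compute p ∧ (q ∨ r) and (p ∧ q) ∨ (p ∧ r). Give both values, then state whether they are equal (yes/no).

q ∨ r = u18, so p ∧ (q ∨ r) = u1 ∧ u18 = u1.
p ∧ q = u6 and p ∧ r = u6, so (p ∧ q) ∨ (p ∧ r) = u6 ∨ u6 = u6.
Equal: no.

u1; u6; no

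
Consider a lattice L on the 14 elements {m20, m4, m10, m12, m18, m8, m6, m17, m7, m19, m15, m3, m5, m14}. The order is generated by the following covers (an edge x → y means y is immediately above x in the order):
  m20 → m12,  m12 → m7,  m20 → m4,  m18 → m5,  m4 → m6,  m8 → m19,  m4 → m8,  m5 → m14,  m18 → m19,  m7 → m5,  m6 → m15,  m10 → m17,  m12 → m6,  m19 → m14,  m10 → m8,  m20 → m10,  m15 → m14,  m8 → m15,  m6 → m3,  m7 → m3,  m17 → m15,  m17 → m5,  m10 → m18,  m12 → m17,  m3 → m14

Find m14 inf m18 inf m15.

Common lower bounds of {m14, m18, m15}: m10, m20.
The greatest among these is m10.

m10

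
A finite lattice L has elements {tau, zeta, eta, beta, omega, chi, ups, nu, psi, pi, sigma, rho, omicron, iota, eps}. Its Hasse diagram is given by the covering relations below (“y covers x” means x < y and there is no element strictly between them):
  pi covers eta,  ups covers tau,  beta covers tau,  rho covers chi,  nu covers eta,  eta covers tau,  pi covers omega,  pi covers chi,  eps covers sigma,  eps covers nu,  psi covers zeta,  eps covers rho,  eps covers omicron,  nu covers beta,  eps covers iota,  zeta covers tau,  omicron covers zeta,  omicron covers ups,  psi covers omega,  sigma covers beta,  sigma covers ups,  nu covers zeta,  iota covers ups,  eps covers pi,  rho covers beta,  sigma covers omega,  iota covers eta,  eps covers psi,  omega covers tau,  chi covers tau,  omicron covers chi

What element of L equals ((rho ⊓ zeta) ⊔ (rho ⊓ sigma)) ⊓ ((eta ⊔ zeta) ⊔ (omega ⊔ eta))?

beta

rho ∧ zeta = tau
rho ∧ sigma = beta
tau ∨ beta = beta
eta ∨ zeta = nu
omega ∨ eta = pi
nu ∨ pi = eps
beta ∧ eps = beta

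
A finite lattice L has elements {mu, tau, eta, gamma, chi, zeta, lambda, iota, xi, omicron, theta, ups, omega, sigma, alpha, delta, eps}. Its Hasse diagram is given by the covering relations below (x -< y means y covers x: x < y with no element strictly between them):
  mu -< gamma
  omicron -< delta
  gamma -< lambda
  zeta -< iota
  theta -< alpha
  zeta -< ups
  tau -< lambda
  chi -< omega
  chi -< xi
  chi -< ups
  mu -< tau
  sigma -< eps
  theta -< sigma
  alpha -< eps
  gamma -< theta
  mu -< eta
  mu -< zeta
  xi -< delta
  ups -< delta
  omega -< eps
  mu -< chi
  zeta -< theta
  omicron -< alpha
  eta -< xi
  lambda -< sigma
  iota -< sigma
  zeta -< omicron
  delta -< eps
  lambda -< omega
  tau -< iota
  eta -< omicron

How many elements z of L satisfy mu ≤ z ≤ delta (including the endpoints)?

8

The interval [mu, delta] = {chi, delta, eta, mu, omicron, ups, xi, zeta}, which has 8 elements.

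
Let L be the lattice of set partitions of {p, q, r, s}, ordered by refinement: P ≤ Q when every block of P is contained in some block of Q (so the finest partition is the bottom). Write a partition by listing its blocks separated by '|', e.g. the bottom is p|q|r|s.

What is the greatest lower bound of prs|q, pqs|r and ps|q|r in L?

ps|q|r

Common lower bounds of {prs|q, pqs|r, ps|q|r}: ps|q|r, p|q|r|s.
The greatest among these is ps|q|r.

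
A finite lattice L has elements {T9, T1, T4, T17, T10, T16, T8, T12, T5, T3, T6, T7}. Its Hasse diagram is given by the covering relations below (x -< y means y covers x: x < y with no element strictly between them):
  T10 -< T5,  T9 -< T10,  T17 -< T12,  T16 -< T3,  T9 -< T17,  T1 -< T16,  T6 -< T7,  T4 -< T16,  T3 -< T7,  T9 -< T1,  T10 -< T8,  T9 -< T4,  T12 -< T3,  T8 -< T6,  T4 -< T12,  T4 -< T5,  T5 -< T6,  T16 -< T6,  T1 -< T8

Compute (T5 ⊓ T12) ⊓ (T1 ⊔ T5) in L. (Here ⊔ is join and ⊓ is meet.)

T5 ∧ T12 = T4
T1 ∨ T5 = T6
T4 ∧ T6 = T4

T4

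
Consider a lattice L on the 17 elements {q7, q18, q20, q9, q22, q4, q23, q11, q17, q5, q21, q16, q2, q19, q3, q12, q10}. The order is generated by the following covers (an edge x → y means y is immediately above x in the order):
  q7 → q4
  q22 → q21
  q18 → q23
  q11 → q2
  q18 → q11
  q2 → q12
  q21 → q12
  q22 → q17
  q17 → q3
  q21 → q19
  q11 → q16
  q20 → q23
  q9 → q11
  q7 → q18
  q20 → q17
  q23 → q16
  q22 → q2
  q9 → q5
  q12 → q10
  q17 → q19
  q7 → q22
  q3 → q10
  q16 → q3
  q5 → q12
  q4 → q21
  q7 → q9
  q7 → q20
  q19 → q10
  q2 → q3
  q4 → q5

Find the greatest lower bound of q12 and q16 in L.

q11

Common lower bounds of {q12, q16}: q11, q18, q7, q9.
The greatest among these is q11.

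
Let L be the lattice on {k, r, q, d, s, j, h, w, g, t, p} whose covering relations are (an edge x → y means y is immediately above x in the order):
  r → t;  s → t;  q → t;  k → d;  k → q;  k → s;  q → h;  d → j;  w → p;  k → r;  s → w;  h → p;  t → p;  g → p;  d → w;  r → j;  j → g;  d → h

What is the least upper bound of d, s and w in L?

Common upper bounds of {d, s, w}: p, w.
The least among these is w.

w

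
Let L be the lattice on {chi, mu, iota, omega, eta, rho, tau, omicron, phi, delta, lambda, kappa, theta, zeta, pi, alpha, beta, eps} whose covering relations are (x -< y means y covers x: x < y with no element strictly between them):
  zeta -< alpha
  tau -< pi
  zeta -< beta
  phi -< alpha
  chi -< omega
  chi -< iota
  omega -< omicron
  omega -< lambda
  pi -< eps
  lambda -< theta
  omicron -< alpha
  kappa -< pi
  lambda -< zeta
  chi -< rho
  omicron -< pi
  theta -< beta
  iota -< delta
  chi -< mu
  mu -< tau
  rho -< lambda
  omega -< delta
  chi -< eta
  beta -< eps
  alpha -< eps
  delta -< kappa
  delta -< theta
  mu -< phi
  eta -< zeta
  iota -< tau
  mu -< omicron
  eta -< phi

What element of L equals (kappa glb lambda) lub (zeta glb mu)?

omega

kappa ∧ lambda = omega
zeta ∧ mu = chi
omega ∨ chi = omega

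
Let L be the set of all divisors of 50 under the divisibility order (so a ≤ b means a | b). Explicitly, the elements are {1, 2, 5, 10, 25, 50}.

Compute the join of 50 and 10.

Common upper bounds of {50, 10}: 50.
The least among these is 50.

50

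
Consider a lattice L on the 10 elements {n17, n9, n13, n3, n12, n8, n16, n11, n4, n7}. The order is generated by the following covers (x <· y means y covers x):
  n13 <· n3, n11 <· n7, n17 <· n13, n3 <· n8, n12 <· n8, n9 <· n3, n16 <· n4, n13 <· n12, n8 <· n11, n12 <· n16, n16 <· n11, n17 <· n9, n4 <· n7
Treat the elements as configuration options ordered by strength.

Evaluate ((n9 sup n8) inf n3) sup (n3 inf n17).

n9 ∨ n8 = n8
n8 ∧ n3 = n3
n3 ∧ n17 = n17
n3 ∨ n17 = n3

n3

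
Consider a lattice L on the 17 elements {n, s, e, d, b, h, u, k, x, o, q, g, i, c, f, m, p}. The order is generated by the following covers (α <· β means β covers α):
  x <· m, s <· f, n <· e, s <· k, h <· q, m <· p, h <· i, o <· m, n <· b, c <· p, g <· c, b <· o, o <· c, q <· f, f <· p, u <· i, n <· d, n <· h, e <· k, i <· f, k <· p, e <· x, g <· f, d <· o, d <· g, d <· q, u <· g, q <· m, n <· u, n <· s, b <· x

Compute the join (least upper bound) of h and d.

Common upper bounds of {h, d}: f, m, p, q.
The least among these is q.

q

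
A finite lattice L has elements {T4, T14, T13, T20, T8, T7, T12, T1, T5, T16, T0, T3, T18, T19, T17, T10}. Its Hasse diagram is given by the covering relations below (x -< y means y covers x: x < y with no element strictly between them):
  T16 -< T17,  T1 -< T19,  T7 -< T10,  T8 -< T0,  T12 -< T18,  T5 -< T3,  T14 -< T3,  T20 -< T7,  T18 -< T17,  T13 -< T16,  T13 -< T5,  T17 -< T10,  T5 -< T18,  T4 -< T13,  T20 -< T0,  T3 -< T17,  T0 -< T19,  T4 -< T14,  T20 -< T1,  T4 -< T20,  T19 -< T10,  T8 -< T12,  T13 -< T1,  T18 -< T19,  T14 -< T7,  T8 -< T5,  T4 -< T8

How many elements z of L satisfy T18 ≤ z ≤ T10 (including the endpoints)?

4

The interval [T18, T10] = {T10, T17, T18, T19}, which has 4 elements.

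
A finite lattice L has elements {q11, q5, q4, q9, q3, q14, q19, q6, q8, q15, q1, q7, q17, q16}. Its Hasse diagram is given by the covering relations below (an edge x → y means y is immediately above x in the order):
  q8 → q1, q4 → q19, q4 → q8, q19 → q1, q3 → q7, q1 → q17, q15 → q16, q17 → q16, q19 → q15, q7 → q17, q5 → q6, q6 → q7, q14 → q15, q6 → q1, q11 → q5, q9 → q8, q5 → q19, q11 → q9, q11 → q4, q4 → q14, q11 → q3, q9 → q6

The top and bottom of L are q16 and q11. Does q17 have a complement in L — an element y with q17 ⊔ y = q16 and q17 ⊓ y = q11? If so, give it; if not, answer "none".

For every candidate y, either q17 ∨ y ≠ q16 or q17 ∧ y ≠ q11; no complement exists.

none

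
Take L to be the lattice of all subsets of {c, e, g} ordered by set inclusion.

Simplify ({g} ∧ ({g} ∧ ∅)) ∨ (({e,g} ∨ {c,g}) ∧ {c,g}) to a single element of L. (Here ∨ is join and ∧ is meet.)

{c,g}

{g} ∧ ∅ = ∅
{g} ∧ ∅ = ∅
{e,g} ∨ {c,g} = {c,e,g}
{c,e,g} ∧ {c,g} = {c,g}
∅ ∨ {c,g} = {c,g}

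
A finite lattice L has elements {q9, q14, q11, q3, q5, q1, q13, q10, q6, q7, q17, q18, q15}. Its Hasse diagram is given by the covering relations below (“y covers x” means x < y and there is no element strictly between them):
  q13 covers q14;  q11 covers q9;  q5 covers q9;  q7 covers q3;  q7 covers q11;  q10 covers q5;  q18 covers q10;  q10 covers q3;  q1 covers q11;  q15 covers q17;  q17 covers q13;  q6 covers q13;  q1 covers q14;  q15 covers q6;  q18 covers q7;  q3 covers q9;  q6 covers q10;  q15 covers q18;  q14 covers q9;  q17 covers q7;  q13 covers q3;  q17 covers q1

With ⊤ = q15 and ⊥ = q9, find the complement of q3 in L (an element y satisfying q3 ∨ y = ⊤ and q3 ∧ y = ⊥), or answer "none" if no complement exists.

none

For every candidate y, either q3 ∨ y ≠ q15 or q3 ∧ y ≠ q9; no complement exists.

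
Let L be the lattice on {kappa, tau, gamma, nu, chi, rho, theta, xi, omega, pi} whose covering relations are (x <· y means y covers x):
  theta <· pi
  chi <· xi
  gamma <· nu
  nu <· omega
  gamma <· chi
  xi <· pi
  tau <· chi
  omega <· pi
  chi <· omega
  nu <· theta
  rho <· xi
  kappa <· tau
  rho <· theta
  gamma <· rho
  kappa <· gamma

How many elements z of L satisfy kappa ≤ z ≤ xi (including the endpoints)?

6

The interval [kappa, xi] = {chi, gamma, kappa, rho, tau, xi}, which has 6 elements.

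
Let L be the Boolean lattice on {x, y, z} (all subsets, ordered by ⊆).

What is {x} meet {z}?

Under ⊆, meet is intersection: {x} ∩ {z} = ∅.

∅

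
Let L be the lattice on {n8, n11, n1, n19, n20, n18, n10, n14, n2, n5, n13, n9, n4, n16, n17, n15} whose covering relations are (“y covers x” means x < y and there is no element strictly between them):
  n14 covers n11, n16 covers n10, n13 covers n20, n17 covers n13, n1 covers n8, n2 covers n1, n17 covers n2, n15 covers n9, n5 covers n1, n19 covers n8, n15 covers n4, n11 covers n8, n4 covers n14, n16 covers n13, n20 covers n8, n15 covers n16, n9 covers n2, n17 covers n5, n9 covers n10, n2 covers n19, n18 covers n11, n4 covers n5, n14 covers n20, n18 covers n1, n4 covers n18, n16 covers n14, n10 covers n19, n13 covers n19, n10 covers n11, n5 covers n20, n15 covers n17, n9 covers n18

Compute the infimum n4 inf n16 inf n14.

n14

Common lower bounds of {n4, n16, n14}: n11, n14, n20, n8.
The greatest among these is n14.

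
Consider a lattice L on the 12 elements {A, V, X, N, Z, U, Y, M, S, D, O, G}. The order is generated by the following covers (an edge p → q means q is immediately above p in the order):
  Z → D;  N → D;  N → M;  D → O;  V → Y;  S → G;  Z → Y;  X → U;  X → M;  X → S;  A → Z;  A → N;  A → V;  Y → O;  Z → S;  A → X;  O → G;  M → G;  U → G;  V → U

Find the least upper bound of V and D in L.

O

Common upper bounds of {V, D}: G, O.
The least among these is O.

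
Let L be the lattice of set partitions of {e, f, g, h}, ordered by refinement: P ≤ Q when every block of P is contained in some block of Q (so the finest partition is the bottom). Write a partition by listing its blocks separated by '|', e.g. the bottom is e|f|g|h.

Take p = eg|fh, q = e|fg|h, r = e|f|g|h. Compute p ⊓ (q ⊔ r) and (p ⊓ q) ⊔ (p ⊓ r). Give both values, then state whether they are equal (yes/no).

e|f|g|h; e|f|g|h; yes

q ⊔ r = e|fg|h, so p ⊓ (q ⊔ r) = eg|fh ⊓ e|fg|h = e|f|g|h.
p ⊓ q = e|f|g|h and p ⊓ r = e|f|g|h, so (p ⊓ q) ⊔ (p ⊓ r) = e|f|g|h ⊔ e|f|g|h = e|f|g|h.
Equal: yes.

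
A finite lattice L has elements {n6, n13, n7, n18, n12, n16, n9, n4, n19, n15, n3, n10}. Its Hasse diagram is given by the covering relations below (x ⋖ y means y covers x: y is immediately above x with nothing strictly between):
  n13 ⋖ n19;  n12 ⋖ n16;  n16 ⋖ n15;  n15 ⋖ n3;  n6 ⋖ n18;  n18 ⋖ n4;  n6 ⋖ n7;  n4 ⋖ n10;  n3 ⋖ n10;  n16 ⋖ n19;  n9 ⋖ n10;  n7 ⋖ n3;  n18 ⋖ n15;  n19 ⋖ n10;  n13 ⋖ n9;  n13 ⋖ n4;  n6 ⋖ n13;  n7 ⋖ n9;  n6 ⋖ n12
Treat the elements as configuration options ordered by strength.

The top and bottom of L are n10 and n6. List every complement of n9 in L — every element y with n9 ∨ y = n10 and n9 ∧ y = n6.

Need y with n9 ∨ y = n10 and n9 ∧ y = n6.
Checking each element gives: n12, n15, n16, n18.

n12, n15, n16, n18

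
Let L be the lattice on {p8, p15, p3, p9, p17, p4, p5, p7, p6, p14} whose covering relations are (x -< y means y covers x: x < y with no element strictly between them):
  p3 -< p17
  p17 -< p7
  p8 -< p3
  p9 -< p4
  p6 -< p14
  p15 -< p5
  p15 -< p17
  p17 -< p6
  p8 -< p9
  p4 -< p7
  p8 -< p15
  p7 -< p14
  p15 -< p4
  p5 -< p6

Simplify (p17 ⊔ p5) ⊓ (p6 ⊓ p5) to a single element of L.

p17 ∨ p5 = p6
p6 ∧ p5 = p5
p6 ∧ p5 = p5

p5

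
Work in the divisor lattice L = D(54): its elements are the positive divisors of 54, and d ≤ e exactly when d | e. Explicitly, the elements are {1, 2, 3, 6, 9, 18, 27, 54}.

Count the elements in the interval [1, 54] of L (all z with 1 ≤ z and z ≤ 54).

8

The interval [1, 54] = {1, 18, 2, 27, 3, 54, 6, 9}, which has 8 elements.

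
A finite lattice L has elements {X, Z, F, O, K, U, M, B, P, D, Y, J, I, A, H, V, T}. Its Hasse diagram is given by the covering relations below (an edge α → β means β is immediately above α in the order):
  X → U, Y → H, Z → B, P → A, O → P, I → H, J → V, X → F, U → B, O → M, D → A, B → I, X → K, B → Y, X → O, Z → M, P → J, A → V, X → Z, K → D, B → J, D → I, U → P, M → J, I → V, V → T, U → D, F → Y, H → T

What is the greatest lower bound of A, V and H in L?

D

Common lower bounds of {A, V, H}: D, K, U, X.
The greatest among these is D.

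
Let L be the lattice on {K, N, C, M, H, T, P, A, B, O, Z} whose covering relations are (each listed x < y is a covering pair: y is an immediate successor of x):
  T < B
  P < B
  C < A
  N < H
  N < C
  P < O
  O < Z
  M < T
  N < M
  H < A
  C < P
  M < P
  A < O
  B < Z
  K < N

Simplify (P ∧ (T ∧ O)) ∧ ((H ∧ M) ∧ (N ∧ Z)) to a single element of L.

N

T ∧ O = M
P ∧ M = M
H ∧ M = N
N ∧ Z = N
N ∧ N = N
M ∧ N = N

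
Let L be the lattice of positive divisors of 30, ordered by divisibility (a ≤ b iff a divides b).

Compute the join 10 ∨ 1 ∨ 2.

Common upper bounds of {10, 1, 2}: 10, 30.
The least among these is 10.

10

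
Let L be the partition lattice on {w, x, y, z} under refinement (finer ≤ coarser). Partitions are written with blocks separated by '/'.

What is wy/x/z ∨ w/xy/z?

Common upper bounds of {wy/x/z, w/xy/z}: wxy/z, wxyz.
The least among these is wxy/z.

wxy/z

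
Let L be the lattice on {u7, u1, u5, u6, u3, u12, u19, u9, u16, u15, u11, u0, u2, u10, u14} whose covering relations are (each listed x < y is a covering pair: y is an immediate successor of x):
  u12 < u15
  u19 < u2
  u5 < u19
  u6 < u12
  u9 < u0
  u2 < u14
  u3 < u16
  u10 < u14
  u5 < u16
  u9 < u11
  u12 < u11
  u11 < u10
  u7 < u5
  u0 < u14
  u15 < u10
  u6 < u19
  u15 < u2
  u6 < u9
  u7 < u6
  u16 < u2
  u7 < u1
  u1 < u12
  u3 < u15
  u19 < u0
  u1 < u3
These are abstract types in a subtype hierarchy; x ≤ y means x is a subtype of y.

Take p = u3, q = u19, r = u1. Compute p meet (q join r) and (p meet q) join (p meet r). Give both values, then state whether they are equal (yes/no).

q join r = u2, so p meet (q join r) = u3 meet u2 = u3.
p meet q = u7 and p meet r = u1, so (p meet q) join (p meet r) = u7 join u1 = u1.
Equal: no.

u3; u1; no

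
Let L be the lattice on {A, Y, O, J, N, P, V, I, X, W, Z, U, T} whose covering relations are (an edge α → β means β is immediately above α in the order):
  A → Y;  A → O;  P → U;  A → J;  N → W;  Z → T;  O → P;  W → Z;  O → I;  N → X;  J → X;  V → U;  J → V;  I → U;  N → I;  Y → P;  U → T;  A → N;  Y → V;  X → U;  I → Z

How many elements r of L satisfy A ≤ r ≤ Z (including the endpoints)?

The interval [A, Z] = {A, I, N, O, W, Z}, which has 6 elements.

6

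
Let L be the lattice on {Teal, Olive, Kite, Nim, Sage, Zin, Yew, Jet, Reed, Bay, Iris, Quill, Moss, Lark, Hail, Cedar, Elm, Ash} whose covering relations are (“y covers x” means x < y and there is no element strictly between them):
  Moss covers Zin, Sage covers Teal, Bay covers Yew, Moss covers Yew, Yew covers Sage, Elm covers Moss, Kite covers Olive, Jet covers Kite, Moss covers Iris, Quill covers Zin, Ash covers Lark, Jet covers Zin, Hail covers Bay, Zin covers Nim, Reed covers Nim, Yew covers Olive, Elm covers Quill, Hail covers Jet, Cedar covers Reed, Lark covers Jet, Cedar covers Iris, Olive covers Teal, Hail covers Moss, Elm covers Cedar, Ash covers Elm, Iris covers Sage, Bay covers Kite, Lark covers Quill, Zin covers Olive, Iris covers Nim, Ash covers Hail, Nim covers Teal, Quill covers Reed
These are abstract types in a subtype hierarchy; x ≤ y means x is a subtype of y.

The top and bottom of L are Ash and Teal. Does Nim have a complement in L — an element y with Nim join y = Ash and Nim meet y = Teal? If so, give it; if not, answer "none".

For every candidate y, either Nim ∨ y ≠ Ash or Nim ∧ y ≠ Teal; no complement exists.

none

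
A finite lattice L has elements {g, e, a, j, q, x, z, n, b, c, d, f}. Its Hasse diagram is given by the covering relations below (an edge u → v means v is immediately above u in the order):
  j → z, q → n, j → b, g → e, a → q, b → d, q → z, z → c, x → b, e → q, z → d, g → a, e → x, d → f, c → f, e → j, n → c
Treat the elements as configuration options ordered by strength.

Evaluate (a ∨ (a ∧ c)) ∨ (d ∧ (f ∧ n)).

a ∧ c = a
a ∨ a = a
f ∧ n = n
d ∧ n = q
a ∨ q = q

q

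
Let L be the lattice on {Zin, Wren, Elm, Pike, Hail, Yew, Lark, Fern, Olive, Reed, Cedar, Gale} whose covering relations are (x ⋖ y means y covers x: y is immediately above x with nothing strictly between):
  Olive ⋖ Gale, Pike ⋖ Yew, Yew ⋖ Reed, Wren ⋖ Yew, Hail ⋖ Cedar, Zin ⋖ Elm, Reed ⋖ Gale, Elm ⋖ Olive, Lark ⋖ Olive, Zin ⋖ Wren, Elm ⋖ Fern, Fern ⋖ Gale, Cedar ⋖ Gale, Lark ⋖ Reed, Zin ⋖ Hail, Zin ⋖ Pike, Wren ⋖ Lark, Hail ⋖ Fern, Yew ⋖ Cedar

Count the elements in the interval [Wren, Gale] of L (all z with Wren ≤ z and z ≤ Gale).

7

The interval [Wren, Gale] = {Cedar, Gale, Lark, Olive, Reed, Wren, Yew}, which has 7 elements.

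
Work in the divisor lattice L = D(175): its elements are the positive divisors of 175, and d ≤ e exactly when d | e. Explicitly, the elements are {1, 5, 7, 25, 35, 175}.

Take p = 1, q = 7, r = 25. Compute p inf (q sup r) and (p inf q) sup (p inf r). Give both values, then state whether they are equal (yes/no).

1; 1; yes

q sup r = 175, so p inf (q sup r) = 1 inf 175 = 1.
p inf q = 1 and p inf r = 1, so (p inf q) sup (p inf r) = 1 sup 1 = 1.
Equal: yes.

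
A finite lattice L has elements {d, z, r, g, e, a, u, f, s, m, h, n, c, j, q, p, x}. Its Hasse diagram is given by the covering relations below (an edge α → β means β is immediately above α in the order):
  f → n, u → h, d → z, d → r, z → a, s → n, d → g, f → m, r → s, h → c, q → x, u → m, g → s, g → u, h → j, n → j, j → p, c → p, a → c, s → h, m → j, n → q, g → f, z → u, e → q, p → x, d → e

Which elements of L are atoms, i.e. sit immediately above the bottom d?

The atoms are exactly the elements that cover d: e, g, r, z.

e, g, r, z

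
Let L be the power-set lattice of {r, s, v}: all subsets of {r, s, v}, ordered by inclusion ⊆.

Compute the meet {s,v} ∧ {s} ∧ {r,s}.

Common lower bounds of {{s,v}, {s}, {r,s}}: {s}, {}.
The greatest among these is {s}.

{s}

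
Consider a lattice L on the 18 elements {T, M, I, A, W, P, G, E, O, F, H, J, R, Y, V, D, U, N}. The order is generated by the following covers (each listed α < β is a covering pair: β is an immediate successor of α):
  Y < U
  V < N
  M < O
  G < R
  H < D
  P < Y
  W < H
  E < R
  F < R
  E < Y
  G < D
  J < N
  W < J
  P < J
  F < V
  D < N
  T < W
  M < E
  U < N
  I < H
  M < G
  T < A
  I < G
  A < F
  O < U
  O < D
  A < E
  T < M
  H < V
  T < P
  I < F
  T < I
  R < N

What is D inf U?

O

Common lower bounds of {D, U}: M, O, T.
The greatest among these is O.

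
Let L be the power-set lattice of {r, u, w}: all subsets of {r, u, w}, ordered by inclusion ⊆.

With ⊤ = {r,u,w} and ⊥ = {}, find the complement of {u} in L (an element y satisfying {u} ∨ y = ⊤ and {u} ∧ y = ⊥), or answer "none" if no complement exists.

{r,w}

Need y with {u} ∨ y = {r,u,w} and {u} ∧ y = {}.
Checking each element gives: {r,w}.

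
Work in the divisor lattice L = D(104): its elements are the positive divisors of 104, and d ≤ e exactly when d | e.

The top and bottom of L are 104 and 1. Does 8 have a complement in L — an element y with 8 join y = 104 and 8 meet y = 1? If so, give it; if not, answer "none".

13

Need y with 8 ∨ y = 104 and 8 ∧ y = 1.
Checking each element gives: 13.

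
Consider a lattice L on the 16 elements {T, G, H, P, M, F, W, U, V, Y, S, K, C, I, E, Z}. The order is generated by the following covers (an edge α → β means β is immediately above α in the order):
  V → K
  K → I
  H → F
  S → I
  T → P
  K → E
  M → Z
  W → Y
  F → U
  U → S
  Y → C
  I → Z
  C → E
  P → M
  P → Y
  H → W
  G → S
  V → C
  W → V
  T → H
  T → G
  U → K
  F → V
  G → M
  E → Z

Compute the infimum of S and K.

Common lower bounds of {S, K}: F, H, T, U.
The greatest among these is U.

U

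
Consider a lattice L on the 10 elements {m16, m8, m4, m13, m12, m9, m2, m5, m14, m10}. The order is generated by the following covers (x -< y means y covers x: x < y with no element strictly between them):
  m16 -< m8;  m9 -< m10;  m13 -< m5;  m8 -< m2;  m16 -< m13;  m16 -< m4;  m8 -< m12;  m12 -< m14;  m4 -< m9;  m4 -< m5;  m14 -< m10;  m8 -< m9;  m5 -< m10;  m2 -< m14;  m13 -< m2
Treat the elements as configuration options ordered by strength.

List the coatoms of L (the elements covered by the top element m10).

The coatoms are exactly the elements covered by m10: m14, m5, m9.

m14, m5, m9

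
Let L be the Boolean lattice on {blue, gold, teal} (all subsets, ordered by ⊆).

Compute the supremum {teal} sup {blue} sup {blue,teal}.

Under ⊆, join is union: {teal} ∪ {blue} ∪ {blue,teal} = {blue,teal}.

{blue,teal}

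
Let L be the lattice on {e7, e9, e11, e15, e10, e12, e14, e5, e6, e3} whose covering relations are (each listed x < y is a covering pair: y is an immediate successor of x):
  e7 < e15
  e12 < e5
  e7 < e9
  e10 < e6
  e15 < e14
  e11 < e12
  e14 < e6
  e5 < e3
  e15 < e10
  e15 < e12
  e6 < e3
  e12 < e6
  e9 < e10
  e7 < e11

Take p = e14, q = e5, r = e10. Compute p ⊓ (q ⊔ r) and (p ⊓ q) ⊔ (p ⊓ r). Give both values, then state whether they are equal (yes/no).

e14; e15; no

q ⊔ r = e3, so p ⊓ (q ⊔ r) = e14 ⊓ e3 = e14.
p ⊓ q = e15 and p ⊓ r = e15, so (p ⊓ q) ⊔ (p ⊓ r) = e15 ⊔ e15 = e15.
Equal: no.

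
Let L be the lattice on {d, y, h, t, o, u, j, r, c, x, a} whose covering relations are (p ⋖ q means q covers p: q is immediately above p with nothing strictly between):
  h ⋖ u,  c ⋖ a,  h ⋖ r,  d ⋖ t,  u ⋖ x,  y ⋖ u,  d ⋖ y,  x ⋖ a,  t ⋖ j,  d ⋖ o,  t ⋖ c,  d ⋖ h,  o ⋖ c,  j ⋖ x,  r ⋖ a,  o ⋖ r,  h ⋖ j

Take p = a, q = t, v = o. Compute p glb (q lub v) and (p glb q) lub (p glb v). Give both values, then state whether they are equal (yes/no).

c; c; yes

q lub v = c, so p glb (q lub v) = a glb c = c.
p glb q = t and p glb v = o, so (p glb q) lub (p glb v) = t lub o = c.
Equal: yes.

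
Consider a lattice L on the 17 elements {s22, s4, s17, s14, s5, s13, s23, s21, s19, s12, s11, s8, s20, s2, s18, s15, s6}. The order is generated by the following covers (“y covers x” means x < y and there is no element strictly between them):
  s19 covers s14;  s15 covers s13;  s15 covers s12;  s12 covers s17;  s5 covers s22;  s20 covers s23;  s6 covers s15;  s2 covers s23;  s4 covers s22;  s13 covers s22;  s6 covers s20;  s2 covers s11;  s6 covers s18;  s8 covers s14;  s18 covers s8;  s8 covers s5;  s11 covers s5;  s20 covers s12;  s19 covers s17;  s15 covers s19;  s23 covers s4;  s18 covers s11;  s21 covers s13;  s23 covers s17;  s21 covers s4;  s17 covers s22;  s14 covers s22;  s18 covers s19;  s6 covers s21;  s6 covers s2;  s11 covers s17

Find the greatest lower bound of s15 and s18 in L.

Common lower bounds of {s15, s18}: s14, s17, s19, s22.
The greatest among these is s19.

s19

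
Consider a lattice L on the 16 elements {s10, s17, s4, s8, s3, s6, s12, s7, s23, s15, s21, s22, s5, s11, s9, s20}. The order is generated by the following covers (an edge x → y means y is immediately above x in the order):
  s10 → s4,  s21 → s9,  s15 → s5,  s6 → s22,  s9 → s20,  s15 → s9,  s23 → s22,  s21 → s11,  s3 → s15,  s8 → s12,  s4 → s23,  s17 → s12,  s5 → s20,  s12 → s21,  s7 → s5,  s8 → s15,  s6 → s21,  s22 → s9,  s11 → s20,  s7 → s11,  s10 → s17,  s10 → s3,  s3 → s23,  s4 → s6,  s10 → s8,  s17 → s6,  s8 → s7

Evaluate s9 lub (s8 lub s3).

s9

s8 ∨ s3 = s15
s9 ∨ s15 = s9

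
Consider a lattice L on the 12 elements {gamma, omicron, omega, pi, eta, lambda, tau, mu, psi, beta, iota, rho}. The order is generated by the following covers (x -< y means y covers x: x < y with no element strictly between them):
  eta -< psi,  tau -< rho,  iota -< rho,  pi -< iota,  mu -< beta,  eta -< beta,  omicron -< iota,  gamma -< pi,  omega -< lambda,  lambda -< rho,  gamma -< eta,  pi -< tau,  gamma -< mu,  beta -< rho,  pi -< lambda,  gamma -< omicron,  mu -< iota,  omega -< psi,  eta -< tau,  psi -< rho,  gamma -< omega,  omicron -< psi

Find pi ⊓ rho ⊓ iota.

Common lower bounds of {pi, rho, iota}: gamma, pi.
The greatest among these is pi.

pi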